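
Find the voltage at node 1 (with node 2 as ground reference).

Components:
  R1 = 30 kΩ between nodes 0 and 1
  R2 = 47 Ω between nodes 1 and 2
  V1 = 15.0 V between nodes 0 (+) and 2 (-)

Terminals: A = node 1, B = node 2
Nodal analysis, taking node 2 as the 0 V reference.
Source V1 fixes V_0 = 15 V.
KCL at each unknown node (sum of currents leaving = 0; resistances in Ω):
  Node 1: (V_1 - 15)/30000 + (V_1 - 0)/47 = 0
Collecting terms: 0.02131 × V_1 = 0.0005  =>  V_1 = 0.02346 V
The requested potential is V_1 = 0.02346 V.

Final answer: V_1 = 0.02346 V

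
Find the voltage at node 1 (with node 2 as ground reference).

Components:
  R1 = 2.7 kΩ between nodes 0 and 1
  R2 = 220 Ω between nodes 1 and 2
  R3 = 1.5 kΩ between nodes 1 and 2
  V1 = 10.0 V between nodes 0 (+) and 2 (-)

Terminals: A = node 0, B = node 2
Nodal analysis, taking node 2 as the 0 V reference.
Source V1 fixes V_0 = 10 V.
KCL at each unknown node (sum of currents leaving = 0; resistances in Ω):
  Node 1: (V_1 - 10)/2700 + (V_1 - 0)/220 + (V_1 - 0)/1500 = 0
Collecting terms: 0.005582 × V_1 = 0.003704  =>  V_1 = 0.6634 V
The requested potential is V_1 = 0.6634 V.

Final answer: V_1 = 0.6634 V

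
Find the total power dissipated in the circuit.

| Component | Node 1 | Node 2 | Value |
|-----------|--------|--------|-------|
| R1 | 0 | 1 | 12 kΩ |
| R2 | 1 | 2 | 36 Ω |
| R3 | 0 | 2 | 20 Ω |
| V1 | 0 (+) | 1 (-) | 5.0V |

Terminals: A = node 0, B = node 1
Nodal analysis, taking node 1 as the 0 V reference.
Source V1 fixes V_0 = 5 V.
KCL at each unknown node (sum of currents leaving = 0; resistances in Ω):
  Node 2: (V_2 - 0)/36 + (V_2 - 5)/20 = 0
Collecting terms: 0.07778 × V_2 = 0.25  =>  V_2 = 3.214 V
Power in each resistor, P = (ΔV)²/R:
  P_R1 = (5 - 0)²/12000 = 0.002083 W
  P_R2 = (0 - 3.214)²/36 = 0.287 W
  P_R3 = (5 - 3.214)²/20 = 0.1594 W
P_total = P_R1 + P_R2 + P_R3 = 0.4485 W

Final answer: 0.4485 W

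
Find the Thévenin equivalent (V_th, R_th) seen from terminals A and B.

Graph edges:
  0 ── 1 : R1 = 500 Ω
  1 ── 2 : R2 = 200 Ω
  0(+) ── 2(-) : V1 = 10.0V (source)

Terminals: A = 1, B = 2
Step 1 — V_th is the open-circuit voltage V_A - V_B (nothing connected across the terminals).
Nodal analysis, taking node 2 as the 0 V reference.
Source V1 fixes V_0 = 10 V.
KCL at each unknown node (sum of currents leaving = 0; resistances in Ω):
  Node 1: (V_1 - 10)/500 + (V_1 - 0)/200 = 0
Collecting terms: 0.007 × V_1 = 0.02  =>  V_1 = 2.857 V
V_th = V_1 - V_2 = 2.857 - 0 = 2.857 V
Step 2 — R_th: zero the source — replace V1 by a short circuit (node 2 merges into node 0) — and find the resistance seen between A (node 1) and B (node 0).
Reduce the network between node 1 (A) and node 0 (B) by series/parallel combination:
  Rp1 = R1 ‖ R2 (parallel, both between nodes 0 and 1) = 1/(1/500 + 1/200) = 142.9 Ω
R_th = 142.9 Ω

Final answer: V_th = 2.857 V, R_th = 142.9 Ω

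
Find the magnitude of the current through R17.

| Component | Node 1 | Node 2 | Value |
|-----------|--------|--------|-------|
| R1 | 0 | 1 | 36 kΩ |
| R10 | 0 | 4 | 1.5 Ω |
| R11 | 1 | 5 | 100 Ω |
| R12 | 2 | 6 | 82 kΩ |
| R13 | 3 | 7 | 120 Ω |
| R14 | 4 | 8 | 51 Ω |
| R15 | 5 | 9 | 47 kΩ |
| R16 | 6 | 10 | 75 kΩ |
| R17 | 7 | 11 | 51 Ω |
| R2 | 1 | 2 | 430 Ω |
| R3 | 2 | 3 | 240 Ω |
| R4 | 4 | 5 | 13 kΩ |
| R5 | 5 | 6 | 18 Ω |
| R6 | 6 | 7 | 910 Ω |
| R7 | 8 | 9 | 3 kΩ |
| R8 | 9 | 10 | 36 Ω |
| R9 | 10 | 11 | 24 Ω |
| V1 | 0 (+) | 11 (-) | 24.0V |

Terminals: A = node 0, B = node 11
Nodal analysis, taking node 11 as the 0 V reference.
Source V1 fixes V_0 = 24 V.
KCL at each unknown node (sum of currents leaving = 0; resistances in Ω):
  Node 1: (V_1 - 24)/36000 + (V_1 - V_2)/430 + (V_1 - V_5)/100 = 0
  Node 2: (V_2 - V_1)/430 + (V_2 - V_3)/240 + (V_2 - V_6)/82000 = 0
  Node 3: (V_3 - V_2)/240 + (V_3 - V_7)/120 = 0
  Node 4: (V_4 - V_5)/13000 + (V_4 - 24)/1.5 + (V_4 - V_8)/51 = 0
  Node 5: (V_5 - V_4)/13000 + (V_5 - V_6)/18 + (V_5 - V_1)/100 + (V_5 - V_9)/47000 = 0
  Node 6: (V_6 - V_5)/18 + (V_6 - V_7)/910 + (V_6 - V_2)/82000 + (V_6 - V_10)/75000 = 0
  Node 7: (V_7 - V_6)/910 + (V_7 - V_3)/120 + (V_7 - 0)/51 = 0
  Node 8: (V_8 - V_9)/3000 + (V_8 - V_4)/51 = 0
  Node 9: (V_9 - V_8)/3000 + (V_9 - V_10)/36 + (V_9 - V_5)/47000 = 0
  Node 10: (V_10 - V_9)/36 + (V_10 - 0)/24 + (V_10 - V_6)/75000 = 0
Collecting terms (coefficients in siemens):
  0.01235·V_1 - 0.002326·V_2 - 0.01·V_5 = 0.0006667
  0.006504·V_2 - 0.002326·V_1 - 0.004167·V_3 - 0.0000122·V_6 = 0
  0.0125·V_3 - 0.004167·V_2 - 0.008333·V_7 = 0
  0.6864·V_4 - 0.00007692·V_5 - 0.01961·V_8 = 16
  0.06565·V_5 - 0.01·V_1 - 0.00007692·V_4 - 0.05556·V_6 - 0.00002128·V_9 = 0
  0.05668·V_6 - 0.0000122·V_2 - 0.05556·V_5 - 0.001099·V_7 - 0.00001333·V_10 = 0
  0.02904·V_7 - 0.008333·V_3 - 0.001099·V_6 = 0
  0.01994·V_8 - 0.01961·V_4 - 0.0003333·V_9 = 0
  0.02813·V_9 - 0.00002128·V_5 - 0.0003333·V_8 - 0.02778·V_10 = 0
  0.06946·V_10 - 0.00001333·V_6 - 0.02778·V_9 = 0
Solving these 10 simultaneous equations (Gaussian elimination) gives:
  V_1 = 1.1 V, V_2 = 0.5685 V, V_3 = 0.2699 V, V_4 = 23.99 V
  V_5 = 1.161 V, V_6 = 1.14 V, V_7 = 0.1206 V, V_8 = 23.59 V
  V_9 = 0.4638 V, V_10 = 0.1857 V
I_R17 = (V_7 - V_11)/R17 = (0.1206 - 0)/51 = 0.002364 A
|I_R17| = 0.002364 A

Final answer: |I_R17| = 0.002364 A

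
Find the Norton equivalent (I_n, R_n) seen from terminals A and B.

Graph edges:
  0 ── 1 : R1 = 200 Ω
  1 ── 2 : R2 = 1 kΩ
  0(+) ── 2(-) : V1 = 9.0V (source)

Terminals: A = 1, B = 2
Find the Thévenin equivalent first; then I_n = V_th/R_th and R_n = R_th.
Step 1 — V_th is the open-circuit voltage V_A - V_B (nothing connected across the terminals).
Nodal analysis, taking node 2 as the 0 V reference.
Source V1 fixes V_0 = 9 V.
KCL at each unknown node (sum of currents leaving = 0; resistances in Ω):
  Node 1: (V_1 - 9)/200 + (V_1 - 0)/1000 = 0
Collecting terms: 0.006 × V_1 = 0.045  =>  V_1 = 7.5 V
V_th = V_1 - V_2 = 7.5 - 0 = 7.5 V
Step 2 — R_th: zero the source — replace V1 by a short circuit (node 2 merges into node 0) — and find the resistance seen between A (node 1) and B (node 0).
Reduce the network between node 1 (A) and node 0 (B) by series/parallel combination:
  Rp1 = R1 ‖ R2 (parallel, both between nodes 0 and 1) = 1/(1/200 + 1/1000) = 166.7 Ω
R_th = 166.7 Ω
I_n = V_th/R_th = 7.5/166.7 = 0.045 A, and R_n = R_th = 166.7 Ω

Final answer: I_n = 0.045 A, R_n = 166.7 Ω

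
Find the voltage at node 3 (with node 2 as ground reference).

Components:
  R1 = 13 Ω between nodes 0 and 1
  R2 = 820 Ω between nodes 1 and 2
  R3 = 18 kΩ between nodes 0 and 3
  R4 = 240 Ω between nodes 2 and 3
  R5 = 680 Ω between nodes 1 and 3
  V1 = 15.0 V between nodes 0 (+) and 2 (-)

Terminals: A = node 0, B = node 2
Nodal analysis, taking node 2 as the 0 V reference.
Source V1 fixes V_0 = 15 V.
KCL at each unknown node (sum of currents leaving = 0; resistances in Ω):
  Node 1: (V_1 - 15)/13 + (V_1 - 0)/820 + (V_1 - V_3)/680 = 0
  Node 3: (V_3 - 15)/18000 + (V_3 - 0)/240 + (V_3 - V_1)/680 = 0
Collecting terms (coefficients in siemens):
  0.07961·V_1 - 0.001471·V_3 = 1.154
  0.005693·V_3 - 0.001471·V_1 = 0.0008333
Determinant D = (0.07961)(0.005693) - (-0.001471)(-0.001471) = 0.0004511
V_1 = [(1.154)(0.005693) - (-0.001471)(0.0008333)]/D = 14.57 V
V_3 = [(0.07961)(0.0008333) - (1.154)(-0.001471)]/D = 3.909 V
The requested potential is V_3 = 3.909 V.

Final answer: V_3 = 3.909 V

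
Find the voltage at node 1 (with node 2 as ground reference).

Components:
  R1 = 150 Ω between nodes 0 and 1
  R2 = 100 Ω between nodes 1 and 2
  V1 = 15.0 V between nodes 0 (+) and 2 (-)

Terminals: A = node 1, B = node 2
Nodal analysis, taking node 2 as the 0 V reference.
Source V1 fixes V_0 = 15 V.
KCL at each unknown node (sum of currents leaving = 0; resistances in Ω):
  Node 1: (V_1 - 15)/150 + (V_1 - 0)/100 = 0
Collecting terms: 0.01667 × V_1 = 0.1  =>  V_1 = 6 V
The requested potential is V_1 = 6 V.

Final answer: V_1 = 6 V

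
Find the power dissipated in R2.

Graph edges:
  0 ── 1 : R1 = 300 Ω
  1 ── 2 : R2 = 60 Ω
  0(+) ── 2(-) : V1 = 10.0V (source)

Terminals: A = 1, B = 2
Nodal analysis, taking node 2 as the 0 V reference.
Source V1 fixes V_0 = 10 V.
KCL at each unknown node (sum of currents leaving = 0; resistances in Ω):
  Node 1: (V_1 - 10)/300 + (V_1 - 0)/60 = 0
Collecting terms: 0.02 × V_1 = 0.03333  =>  V_1 = 1.667 V
I_R2 = (V_1 - V_2)/R2 = (1.667 - 0)/60 = 0.02778 A
P_R2 = I_R2² × R2 = (0.02778)² × 60 = 0.0463 W

Final answer: 0.0463 W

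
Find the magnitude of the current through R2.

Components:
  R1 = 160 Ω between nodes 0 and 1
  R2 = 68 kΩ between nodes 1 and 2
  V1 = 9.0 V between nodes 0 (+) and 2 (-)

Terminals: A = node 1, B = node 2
Nodal analysis, taking node 2 as the 0 V reference.
Source V1 fixes V_0 = 9 V.
KCL at each unknown node (sum of currents leaving = 0; resistances in Ω):
  Node 1: (V_1 - 9)/160 + (V_1 - 0)/68000 = 0
Collecting terms: 0.006265 × V_1 = 0.05625  =>  V_1 = 8.979 V
I_R2 = (V_1 - V_2)/R2 = (8.979 - 0)/68000 = 0.000132 A
|I_R2| = 0.000132 A

Final answer: |I_R2| = 0.000132 A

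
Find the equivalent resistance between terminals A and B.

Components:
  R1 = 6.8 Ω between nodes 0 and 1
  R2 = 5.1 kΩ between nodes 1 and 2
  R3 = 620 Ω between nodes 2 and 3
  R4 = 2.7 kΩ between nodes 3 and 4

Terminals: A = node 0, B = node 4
Reduce the network between node 0 (A) and node 4 (B) by series/parallel combination:
  Rs1 = R1 + R2 (series, joined only at node 1) = 6.8 + 5100 = 5107 Ω
  Rs2 = R3 + Rs1 (series, joined only at node 2) = 620 + 5107 = 5727 Ω
  Rs3 = R4 + Rs2 (series, joined only at node 3) = 2700 + 5727 = 8427 Ω
R_eq = 8.427 kΩ

Final answer: 8.427 kΩ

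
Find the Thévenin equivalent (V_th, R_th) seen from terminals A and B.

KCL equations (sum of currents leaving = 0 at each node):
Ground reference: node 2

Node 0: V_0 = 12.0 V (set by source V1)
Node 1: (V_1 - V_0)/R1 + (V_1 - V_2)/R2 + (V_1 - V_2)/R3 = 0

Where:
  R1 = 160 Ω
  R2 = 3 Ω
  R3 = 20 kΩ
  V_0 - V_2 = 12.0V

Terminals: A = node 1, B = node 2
Step 1 — V_th is the open-circuit voltage V_A - V_B (nothing connected across the terminals).
Nodal analysis, taking node 2 as the 0 V reference.
Source V1 fixes V_0 = 12 V.
KCL at each unknown node (sum of currents leaving = 0; resistances in Ω):
  Node 1: (V_1 - 12)/160 + (V_1 - 0)/3 + (V_1 - 0)/20000 = 0
Collecting terms: 0.3396 × V_1 = 0.075  =>  V_1 = 0.2208 V
V_th = V_1 - V_2 = 0.2208 - 0 = 0.2208 V
Step 2 — R_th: zero the source — replace V1 by a short circuit (node 2 merges into node 0) — and find the resistance seen between A (node 1) and B (node 0).
Reduce the network between node 1 (A) and node 0 (B) by series/parallel combination:
  Rp1 = R1 ‖ R2 ‖ R3 (parallel, all between nodes 0 and 1) = 1/(1/160 + 1/3 + 1/20000) = 2.944 Ω
R_th = 2.944 Ω

Final answer: V_th = 0.2208 V, R_th = 2.944 Ω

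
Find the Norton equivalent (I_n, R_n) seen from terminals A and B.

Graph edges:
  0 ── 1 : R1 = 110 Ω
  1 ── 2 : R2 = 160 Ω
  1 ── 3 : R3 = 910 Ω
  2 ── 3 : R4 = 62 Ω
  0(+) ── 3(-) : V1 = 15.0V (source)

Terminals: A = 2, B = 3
Find the Thévenin equivalent first; then I_n = V_th/R_th and R_n = R_th.
Step 1 — V_th is the open-circuit voltage V_A - V_B (nothing connected across the terminals).
Nodal analysis, taking node 3 as the 0 V reference.
Source V1 fixes V_0 = 15 V.
KCL at each unknown node (sum of currents leaving = 0; resistances in Ω):
  Node 1: (V_1 - 15)/110 + (V_1 - V_2)/160 + (V_1 - 0)/910 = 0
  Node 2: (V_2 - V_1)/160 + (V_2 - 0)/62 = 0
Collecting terms (coefficients in siemens):
  0.01644·V_1 - 0.00625·V_2 = 0.1364
  0.02238·V_2 - 0.00625·V_1 = 0
Determinant D = (0.01644)(0.02238) - (-0.00625)(-0.00625) = 0.0003288
V_1 = [(0.1364)(0.02238) - (-0.00625)(0)]/D = 9.28 V
V_2 = [(0.01644)(0) - (0.1364)(-0.00625)]/D = 2.592 V
V_th = V_2 - V_3 = 2.592 - 0 = 2.592 V
Step 2 — R_th: zero the source — replace V1 by a short circuit (node 3 merges into node 0) — and find the resistance seen between A (node 2) and B (node 0).
Reduce the network between node 2 (A) and node 0 (B) by series/parallel combination:
  Rp1 = R1 ‖ R3 (parallel, both between nodes 0 and 1) = 1/(1/110 + 1/910) = 98.14 Ω
  Rs1 = R2 + Rp1 (series, joined only at node 1) = 160 + 98.14 = 258.1 Ω
  Rp2 = R4 ‖ Rs1 (parallel, both between nodes 0 and 2) = 1/(1/62 + 1/258.1) = 49.99 Ω
R_th = 49.99 Ω
I_n = V_th/R_th = 2.592/49.99 = 0.05184 A, and R_n = R_th = 49.99 Ω

Final answer: I_n = 0.05184 A, R_n = 49.99 Ω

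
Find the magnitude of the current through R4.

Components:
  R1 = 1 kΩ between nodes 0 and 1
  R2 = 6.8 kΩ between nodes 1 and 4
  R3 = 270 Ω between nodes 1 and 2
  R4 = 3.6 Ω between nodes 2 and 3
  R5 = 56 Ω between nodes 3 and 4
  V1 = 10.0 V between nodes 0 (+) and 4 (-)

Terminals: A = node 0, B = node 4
Nodal analysis, taking node 4 as the 0 V reference.
Source V1 fixes V_0 = 10 V.
KCL at each unknown node (sum of currents leaving = 0; resistances in Ω):
  Node 1: (V_1 - 10)/1000 + (V_1 - 0)/6800 + (V_1 - V_2)/270 = 0
  Node 2: (V_2 - V_1)/270 + (V_2 - V_3)/3.6 = 0
  Node 3: (V_3 - V_2)/3.6 + (V_3 - 0)/56 = 0
Collecting terms (coefficients in siemens):
  0.004851·V_1 - 0.003704·V_2 = 0.01
  0.2815·V_2 - 0.003704·V_1 - 0.2778·V_3 = 0
  0.2956·V_3 - 0.2778·V_2 = 0
Solving these 3 simultaneous equations (Gaussian elimination) gives:
  V_1 = 2.392 V, V_2 = 0.4325 V, V_3 = 0.4064 V
I_R4 = (V_2 - V_3)/R4 = (0.4325 - 0.4064)/3.6 = 0.007257 A
|I_R4| = 0.007257 A

Final answer: |I_R4| = 0.007257 A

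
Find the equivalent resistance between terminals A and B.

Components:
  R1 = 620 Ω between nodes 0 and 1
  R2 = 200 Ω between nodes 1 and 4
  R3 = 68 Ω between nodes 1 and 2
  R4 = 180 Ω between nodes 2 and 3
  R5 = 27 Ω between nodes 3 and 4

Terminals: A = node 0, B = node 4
Reduce the network between node 0 (A) and node 4 (B) by series/parallel combination:
  Rs1 = R3 + R4 (series, joined only at node 2) = 68 + 180 = 248 Ω
  Rs2 = R5 + Rs1 (series, joined only at node 3) = 27 + 248 = 275 Ω
  Rp1 = R2 ‖ Rs2 (parallel, both between nodes 1 and 4) = 1/(1/200 + 1/275) = 115.8 Ω
  Rs3 = R1 + Rp1 (series, joined only at node 1) = 620 + 115.8 = 735.8 Ω
R_eq = 735.8 Ω

Final answer: 735.8 Ω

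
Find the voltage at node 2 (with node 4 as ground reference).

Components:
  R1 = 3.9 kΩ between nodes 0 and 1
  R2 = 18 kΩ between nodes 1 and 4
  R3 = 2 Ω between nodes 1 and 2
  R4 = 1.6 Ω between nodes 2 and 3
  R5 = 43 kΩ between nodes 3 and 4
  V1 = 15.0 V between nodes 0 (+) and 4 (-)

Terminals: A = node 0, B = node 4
Nodal analysis, taking node 4 as the 0 V reference.
Source V1 fixes V_0 = 15 V.
KCL at each unknown node (sum of currents leaving = 0; resistances in Ω):
  Node 1: (V_1 - 15)/3900 + (V_1 - 0)/18000 + (V_1 - V_2)/2 = 0
  Node 2: (V_2 - V_1)/2 + (V_2 - V_3)/1.6 = 0
  Node 3: (V_3 - V_2)/1.6 + (V_3 - 0)/43000 = 0
Collecting terms (coefficients in siemens):
  0.5003·V_1 - 0.5·V_2 = 0.003846
  1.125·V_2 - 0.5·V_1 - 0.625·V_3 = 0
  0.625·V_3 - 0.625·V_2 = 0
Solving these 3 simultaneous equations (Gaussian elimination) gives:
  V_1 = 11.47 V, V_2 = 11.47 V, V_3 = 11.47 V
The requested potential is V_2 = 11.47 V.

Final answer: V_2 = 11.47 V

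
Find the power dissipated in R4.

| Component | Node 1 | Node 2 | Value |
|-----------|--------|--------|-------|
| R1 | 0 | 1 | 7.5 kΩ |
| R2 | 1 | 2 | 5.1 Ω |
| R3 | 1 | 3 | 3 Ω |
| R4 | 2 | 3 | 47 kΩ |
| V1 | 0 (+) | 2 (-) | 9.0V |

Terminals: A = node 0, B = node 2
Nodal analysis, taking node 2 as the 0 V reference.
Source V1 fixes V_0 = 9 V.
KCL at each unknown node (sum of currents leaving = 0; resistances in Ω):
  Node 1: (V_1 - 9)/7500 + (V_1 - 0)/5.1 + (V_1 - V_3)/3 = 0
  Node 3: (V_3 - V_1)/3 + (V_3 - 0)/47000 = 0
Collecting terms (coefficients in siemens):
  0.5295·V_1 - 0.3333·V_3 = 0.0012
  0.3334·V_3 - 0.3333·V_1 = 0
Determinant D = (0.5295)(0.3334) - (-0.3333)(-0.3333) = 0.06542
V_1 = [(0.0012)(0.3334) - (-0.3333)(0)]/D = 0.006115 V
V_3 = [(0.5295)(0) - (0.0012)(-0.3333)]/D = 0.006115 V
I_R4 = (V_2 - V_3)/R4 = (0 - 0.006115)/47000 = -0.0000001301 A
P_R4 = I_R4² × R4 = (-0.0000001301)² × 47000 = 0.0000000007955 W

Final answer: 7.955e-10 W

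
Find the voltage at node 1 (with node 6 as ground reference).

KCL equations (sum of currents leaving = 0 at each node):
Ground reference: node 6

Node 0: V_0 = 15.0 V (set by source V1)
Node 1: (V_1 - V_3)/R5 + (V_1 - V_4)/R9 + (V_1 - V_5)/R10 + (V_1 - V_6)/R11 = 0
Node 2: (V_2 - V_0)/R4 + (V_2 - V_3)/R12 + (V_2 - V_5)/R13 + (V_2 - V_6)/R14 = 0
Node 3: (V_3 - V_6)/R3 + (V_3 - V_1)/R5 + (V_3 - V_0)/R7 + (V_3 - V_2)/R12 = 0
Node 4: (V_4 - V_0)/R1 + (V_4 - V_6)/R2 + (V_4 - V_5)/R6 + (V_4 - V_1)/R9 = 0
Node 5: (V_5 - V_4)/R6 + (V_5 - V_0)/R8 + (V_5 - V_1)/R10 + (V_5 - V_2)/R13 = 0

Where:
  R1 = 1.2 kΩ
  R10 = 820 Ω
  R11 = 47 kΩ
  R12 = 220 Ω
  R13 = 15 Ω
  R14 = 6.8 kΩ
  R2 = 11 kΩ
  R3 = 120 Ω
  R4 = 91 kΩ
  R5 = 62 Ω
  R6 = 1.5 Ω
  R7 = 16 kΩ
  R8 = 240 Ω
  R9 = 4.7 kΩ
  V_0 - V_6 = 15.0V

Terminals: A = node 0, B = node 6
Nodal analysis, taking node 6 as the 0 V reference.
Source V1 fixes V_0 = 15 V.
KCL at each unknown node (sum of currents leaving = 0; resistances in Ω):
  Node 1: (V_1 - V_3)/62 + (V_1 - V_4)/4700 + (V_1 - V_5)/820 + (V_1 - 0)/47000 = 0
  Node 2: (V_2 - 15)/91000 + (V_2 - V_3)/220 + (V_2 - V_5)/15 + (V_2 - 0)/6800 = 0
  Node 3: (V_3 - 0)/120 + (V_3 - V_1)/62 + (V_3 - 15)/16000 + (V_3 - V_2)/220 = 0
  Node 4: (V_4 - 15)/1200 + (V_4 - 0)/11000 + (V_4 - V_5)/1.5 + (V_4 - V_1)/4700 = 0
  Node 5: (V_5 - V_4)/1.5 + (V_5 - 15)/240 + (V_5 - V_1)/820 + (V_5 - V_2)/15 = 0
Collecting terms (coefficients in siemens):
  0.01758·V_1 - 0.01613·V_3 - 0.0002128·V_4 - 0.00122·V_5 = 0
  0.07137·V_2 - 0.004545·V_3 - 0.06667·V_5 = 0.0001648
  0.02907·V_3 - 0.01613·V_1 - 0.004545·V_2 = 0.0009375
  0.6678·V_4 - 0.0002128·V_1 - 0.6667·V_5 = 0.0125
  0.7387·V_5 - 0.00122·V_1 - 0.06667·V_2 - 0.6667·V_4 = 0.0625
Solving these 5 simultaneous equations (Gaussian elimination) gives:
  V_1 = 3.985 V, V_2 = 8.442 V, V_3 = 3.563 V, V_4 = 8.798 V
  V_5 = 8.793 V
The requested potential is V_1 = 3.985 V.

Final answer: V_1 = 3.985 V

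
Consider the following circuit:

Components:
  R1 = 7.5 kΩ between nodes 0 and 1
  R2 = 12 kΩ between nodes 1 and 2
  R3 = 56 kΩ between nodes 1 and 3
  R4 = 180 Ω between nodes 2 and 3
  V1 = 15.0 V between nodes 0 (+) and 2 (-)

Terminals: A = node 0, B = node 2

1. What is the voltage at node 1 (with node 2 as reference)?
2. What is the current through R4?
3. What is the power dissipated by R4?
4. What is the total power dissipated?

Nodal analysis, taking node 2 as the 0 V reference.
Source V1 fixes V_0 = 15 V.
KCL at each unknown node (sum of currents leaving = 0; resistances in Ω):
  Node 1: (V_1 - 15)/7500 + (V_1 - 0)/12000 + (V_1 - V_3)/56000 = 0
  Node 3: (V_3 - V_1)/56000 + (V_3 - 0)/180 = 0
Collecting terms (coefficients in siemens):
  0.0002345·V_1 - 0.00001786·V_3 = 0.002
  0.005573·V_3 - 0.00001786·V_1 = 0
Determinant D = (0.0002345)(0.005573) - (-0.00001786)(-0.00001786) = 0.000001307
V_1 = [(0.002)(0.005573) - (-0.00001786)(0)]/D = 8.53 V
V_3 = [(0.0002345)(0) - (0.002)(-0.00001786)]/D = 0.02733 V
Part 1:
  Read off the nodal solution: V_1 = 8.53 V
Part 2:
  I_R4 = (V_2 - V_3)/R4 = (0 - 0.02733)/180 = -0.0001518 A
  Magnitude: I_R4 = 0.0001518 A
Part 3:
  I_R4 = (V_2 - V_3)/R4 = (0 - 0.02733)/180 = -0.0001518 A
  P_R4 = I_R4² × R4 = (-0.0001518)² × 180 = 0.00000415 W
Part 4:
  Power in each resistor, P = (ΔV)²/R:
    P_R1 = (15 - 8.53)²/7500 = 0.005581 W
    P_R2 = (8.53 - 0)²/12000 = 0.006063 W
    P_R3 = (8.53 - 0.02733)²/56000 = 0.001291 W
    P_R4 = (0 - 0.02733)²/180 = 0.00000415 W
  P_total = P_R1 + P_R2 + P_R3 + P_R4 = 0.01294 W

Final answers:
1. V_1 = 8.53 V
2. I_R4 = 0.0001518 A
3. P_R4 = 4.15e-06 W
4. P_total = 0.01294 W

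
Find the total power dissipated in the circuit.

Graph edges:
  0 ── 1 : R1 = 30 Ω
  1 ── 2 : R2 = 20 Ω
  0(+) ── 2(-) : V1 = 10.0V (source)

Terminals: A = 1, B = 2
Nodal analysis, taking node 2 as the 0 V reference.
Source V1 fixes V_0 = 10 V.
KCL at each unknown node (sum of currents leaving = 0; resistances in Ω):
  Node 1: (V_1 - 10)/30 + (V_1 - 0)/20 = 0
Collecting terms: 0.08333 × V_1 = 0.3333  =>  V_1 = 4 V
Power in each resistor, P = (ΔV)²/R:
  P_R1 = (10 - 4)²/30 = 1.2 W
  P_R2 = (4 - 0)²/20 = 0.8 W
P_total = P_R1 + P_R2 = 2 W

Final answer: 2 W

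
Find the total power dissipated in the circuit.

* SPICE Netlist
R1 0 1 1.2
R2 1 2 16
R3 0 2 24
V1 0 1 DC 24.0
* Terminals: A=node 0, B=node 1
Nodal analysis, taking node 1 as the 0 V reference.
Source V1 fixes V_0 = 24 V.
KCL at each unknown node (sum of currents leaving = 0; resistances in Ω):
  Node 2: (V_2 - 0)/16 + (V_2 - 24)/24 = 0
Collecting terms: 0.1042 × V_2 = 1  =>  V_2 = 9.6 V
Power in each resistor, P = (ΔV)²/R:
  P_R1 = (24 - 0)²/1.2 = 480 W
  P_R2 = (0 - 9.6)²/16 = 5.76 W
  P_R3 = (24 - 9.6)²/24 = 8.64 W
P_total = P_R1 + P_R2 + P_R3 = 494.4 W

Final answer: 494.4 W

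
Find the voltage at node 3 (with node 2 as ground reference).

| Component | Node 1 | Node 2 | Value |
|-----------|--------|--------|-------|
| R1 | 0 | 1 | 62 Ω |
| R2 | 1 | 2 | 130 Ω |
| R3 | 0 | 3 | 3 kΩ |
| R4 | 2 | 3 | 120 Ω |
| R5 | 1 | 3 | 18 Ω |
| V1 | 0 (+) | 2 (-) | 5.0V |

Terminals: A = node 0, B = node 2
Nodal analysis, taking node 2 as the 0 V reference.
Source V1 fixes V_0 = 5 V.
KCL at each unknown node (sum of currents leaving = 0; resistances in Ω):
  Node 1: (V_1 - 5)/62 + (V_1 - 0)/130 + (V_1 - V_3)/18 = 0
  Node 3: (V_3 - 5)/3000 + (V_3 - 0)/120 + (V_3 - V_1)/18 = 0
Collecting terms (coefficients in siemens):
  0.07938·V_1 - 0.05556·V_3 = 0.08065
  0.06422·V_3 - 0.05556·V_1 = 0.001667
Determinant D = (0.07938)(0.06422) - (-0.05556)(-0.05556) = 0.002011
V_1 = [(0.08065)(0.06422) - (-0.05556)(0.001667)]/D = 2.621 V
V_3 = [(0.07938)(0.001667) - (0.08065)(-0.05556)]/D = 2.293 V
The requested potential is V_3 = 2.293 V.

Final answer: V_3 = 2.293 V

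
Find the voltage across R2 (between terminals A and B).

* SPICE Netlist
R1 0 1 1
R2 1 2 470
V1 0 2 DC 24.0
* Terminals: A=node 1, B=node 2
R1 and R2 are in series across V1 (node 0 → node 1 → node 2), and the output A–B is taken across R2, so this is a voltage divider.
Series current: I = V1/(R1 + R2) = 24/(1 + 470) = 24/471 = 0.05096 A
V_R2 = I × R2 = V1 × R2/(R1 + R2) = 24 × 470/471 = 23.95 V

Final answer: 23.95 V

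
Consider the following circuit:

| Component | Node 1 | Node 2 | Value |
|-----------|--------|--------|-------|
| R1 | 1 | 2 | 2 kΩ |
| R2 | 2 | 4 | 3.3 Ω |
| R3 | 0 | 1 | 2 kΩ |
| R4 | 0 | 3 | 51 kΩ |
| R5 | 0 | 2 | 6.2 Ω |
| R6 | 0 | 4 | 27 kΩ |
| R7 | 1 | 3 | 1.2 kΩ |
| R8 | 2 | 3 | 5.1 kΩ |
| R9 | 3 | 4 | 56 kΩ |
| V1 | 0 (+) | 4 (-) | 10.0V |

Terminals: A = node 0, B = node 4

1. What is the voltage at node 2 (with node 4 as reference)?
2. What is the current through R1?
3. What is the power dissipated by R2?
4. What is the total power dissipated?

Nodal analysis, taking node 4 as the 0 V reference.
Source V1 fixes V_0 = 10 V.
KCL at each unknown node (sum of currents leaving = 0; resistances in Ω):
  Node 1: (V_1 - V_2)/2000 + (V_1 - 10)/2000 + (V_1 - V_3)/1200 = 0
  Node 2: (V_2 - V_1)/2000 + (V_2 - 0)/3.3 + (V_2 - 10)/6.2 + (V_2 - V_3)/5100 = 0
  Node 3: (V_3 - 10)/51000 + (V_3 - V_1)/1200 + (V_3 - V_2)/5100 + (V_3 - 0)/56000 = 0
Collecting terms (coefficients in siemens):
  0.001833·V_1 - 0.0005·V_2 - 0.0008333·V_3 = 0.005
  0.465·V_2 - 0.0005·V_1 - 0.0001961·V_3 = 1.613
  0.001067·V_3 - 0.0008333·V_1 - 0.0001961·V_2 = 0.0001961
Solving these 3 simultaneous equations (Gaussian elimination) gives:
  V_1 = 6.279 V, V_2 = 3.478 V, V_3 = 5.728 V
Part 1:
  Read off the nodal solution: V_2 = 3.478 V
Part 2:
  I_R1 = (V_1 - V_2)/R1 = (6.279 - 3.478)/2000 = 0.001401 A
  Magnitude: I_R1 = 0.001401 A
Part 3:
  I_R2 = (V_2 - V_4)/R2 = (3.478 - 0)/3.3 = 1.054 A
  P_R2 = I_R2² × R2 = (1.054)² × 3.3 = 3.665 W
Part 4:
  Power in each resistor, P = (ΔV)²/R:
    P_R1 = (6.279 - 3.478)²/2000 = 0.003924 W
    P_R2 = (3.478 - 0)²/3.3 = 3.665 W
    P_R3 = (10 - 6.279)²/2000 = 0.006922 W
    P_R4 = (10 - 5.728)²/51000 = 0.0003579 W
    P_R5 = (10 - 3.478)²/6.2 = 6.861 W
    P_R6 = (10 - 0)²/27000 = 0.003704 W
    P_R7 = (6.279 - 5.728)²/1200 = 0.0002535 W
    P_R8 = (3.478 - 5.728)²/5100 = 0.0009926 W
    P_R9 = (5.728 - 0)²/56000 = 0.0005858 W
  P_total = P_R1 + P_R2 + P_R3 + P_R4 + P_R5 + P_R6 + P_R7 + P_R8 + P_R9 = 10.54 W

Final answers:
1. V_2 = 3.478 V
2. I_R1 = 0.001401 A
3. P_R2 = 3.665 W
4. P_total = 10.54 W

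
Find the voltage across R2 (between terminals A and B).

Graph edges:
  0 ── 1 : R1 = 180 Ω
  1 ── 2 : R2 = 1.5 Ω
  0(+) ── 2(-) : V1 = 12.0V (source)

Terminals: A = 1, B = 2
R1 and R2 are in series across V1 (node 0 → node 1 → node 2), and the output A–B is taken across R2, so this is a voltage divider.
Series current: I = V1/(R1 + R2) = 12/(180 + 1.5) = 12/181.5 = 0.06612 A
V_R2 = I × R2 = V1 × R2/(R1 + R2) = 12 × 1.5/181.5 = 0.09917 V

Final answer: 0.09917 V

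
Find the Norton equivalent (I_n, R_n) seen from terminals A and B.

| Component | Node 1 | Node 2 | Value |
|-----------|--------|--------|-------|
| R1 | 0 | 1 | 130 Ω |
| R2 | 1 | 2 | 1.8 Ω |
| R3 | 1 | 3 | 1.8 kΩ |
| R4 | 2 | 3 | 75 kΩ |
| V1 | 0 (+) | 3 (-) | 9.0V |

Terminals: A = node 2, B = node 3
Find the Thévenin equivalent first; then I_n = V_th/R_th and R_n = R_th.
Step 1 — V_th is the open-circuit voltage V_A - V_B (nothing connected across the terminals).
Nodal analysis, taking node 3 as the 0 V reference.
Source V1 fixes V_0 = 9 V.
KCL at each unknown node (sum of currents leaving = 0; resistances in Ω):
  Node 1: (V_1 - 9)/130 + (V_1 - V_2)/1.8 + (V_1 - 0)/1800 = 0
  Node 2: (V_2 - V_1)/1.8 + (V_2 - 0)/75000 = 0
Collecting terms (coefficients in siemens):
  0.5638·V_1 - 0.5556·V_2 = 0.06923
  0.5556·V_2 - 0.5556·V_1 = 0
Determinant D = (0.5638)(0.5556) - (-0.5556)(-0.5556) = 0.00459
V_1 = [(0.06923)(0.5556) - (-0.5556)(0)]/D = 8.38 V
V_2 = [(0.5638)(0) - (0.06923)(-0.5556)]/D = 8.38 V
V_th = V_2 - V_3 = 8.38 - 0 = 8.38 V
Step 2 — R_th: zero the source — replace V1 by a short circuit (node 3 merges into node 0) — and find the resistance seen between A (node 2) and B (node 0).
Reduce the network between node 2 (A) and node 0 (B) by series/parallel combination:
  Rp1 = R1 ‖ R3 (parallel, both between nodes 0 and 1) = 1/(1/130 + 1/1800) = 121.2 Ω
  Rs1 = R2 + Rp1 (series, joined only at node 1) = 1.8 + 121.2 = 123 Ω
  Rp2 = R4 ‖ Rs1 (parallel, both between nodes 0 and 2) = 1/(1/75000 + 1/123) = 122.8 Ω
R_th = 122.8 Ω
I_n = V_th/R_th = 8.38/122.8 = 0.06822 A, and R_n = R_th = 122.8 Ω

Final answer: I_n = 0.06822 A, R_n = 122.8 Ω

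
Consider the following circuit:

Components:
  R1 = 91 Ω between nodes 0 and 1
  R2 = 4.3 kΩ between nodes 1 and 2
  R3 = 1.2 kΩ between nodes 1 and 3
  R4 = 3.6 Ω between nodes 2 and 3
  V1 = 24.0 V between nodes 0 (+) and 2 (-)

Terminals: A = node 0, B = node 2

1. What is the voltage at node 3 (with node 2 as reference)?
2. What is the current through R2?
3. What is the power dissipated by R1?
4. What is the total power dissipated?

Nodal analysis, taking node 2 as the 0 V reference.
Source V1 fixes V_0 = 24 V.
KCL at each unknown node (sum of currents leaving = 0; resistances in Ω):
  Node 1: (V_1 - 24)/91 + (V_1 - 0)/4300 + (V_1 - V_3)/1200 = 0
  Node 3: (V_3 - V_1)/1200 + (V_3 - 0)/3.6 = 0
Collecting terms (coefficients in siemens):
  0.01205·V_1 - 0.0008333·V_3 = 0.2637
  0.2786·V_3 - 0.0008333·V_1 = 0
Determinant D = (0.01205)(0.2786) - (-0.0008333)(-0.0008333) = 0.003358
V_1 = [(0.2637)(0.2786) - (-0.0008333)(0)]/D = 21.88 V
V_3 = [(0.01205)(0) - (0.2637)(-0.0008333)]/D = 0.06545 V
Part 1:
  Read off the nodal solution: V_3 = 0.06545 V
Part 2:
  I_R2 = (V_1 - V_2)/R2 = (21.88 - 0)/4300 = 0.005089 A
  Magnitude: I_R2 = 0.005089 A
Part 3:
  I_R1 = (V_0 - V_1)/R1 = (24 - 21.88)/91 = 0.02327 A
  P_R1 = I_R1² × R1 = (0.02327)² × 91 = 0.04927 W
Part 4:
  Power in each resistor, P = (ΔV)²/R:
    P_R1 = (24 - 21.88)²/91 = 0.04927 W
    P_R2 = (21.88 - 0)²/4300 = 0.1114 W
    P_R3 = (21.88 - 0.06545)²/1200 = 0.3967 W
    P_R4 = (0 - 0.06545)²/3.6 = 0.00119 W
  P_total = P_R1 + P_R2 + P_R3 + P_R4 = 0.5585 W

Final answers:
1. V_3 = 0.06545 V
2. I_R2 = 0.005089 A
3. P_R1 = 0.04927 W
4. P_total = 0.5585 W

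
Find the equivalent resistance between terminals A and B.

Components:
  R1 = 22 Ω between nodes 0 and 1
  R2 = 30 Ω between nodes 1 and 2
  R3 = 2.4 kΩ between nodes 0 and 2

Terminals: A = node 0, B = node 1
Reduce the network between node 0 (A) and node 1 (B) by series/parallel combination:
  Rs1 = R3 + R2 (series, joined only at node 2) = 2400 + 30 = 2430 Ω
  Rp1 = R1 ‖ Rs1 (parallel, both between nodes 0 and 1) = 1/(1/22 + 1/2430) = 21.8 Ω
R_eq = 21.8 Ω

Final answer: 21.8 Ω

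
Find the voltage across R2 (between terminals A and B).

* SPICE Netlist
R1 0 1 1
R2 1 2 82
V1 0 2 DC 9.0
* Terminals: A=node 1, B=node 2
R1 and R2 are in series across V1 (node 0 → node 1 → node 2), and the output A–B is taken across R2, so this is a voltage divider.
Series current: I = V1/(R1 + R2) = 9/(1 + 82) = 9/83 = 0.1084 A
V_R2 = I × R2 = V1 × R2/(R1 + R2) = 9 × 82/83 = 8.892 V

Final answer: 8.892 V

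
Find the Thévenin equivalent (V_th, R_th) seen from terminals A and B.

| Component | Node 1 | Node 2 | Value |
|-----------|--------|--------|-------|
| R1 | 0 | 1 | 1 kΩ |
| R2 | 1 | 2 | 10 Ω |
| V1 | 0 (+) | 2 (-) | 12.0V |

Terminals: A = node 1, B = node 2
Step 1 — V_th is the open-circuit voltage V_A - V_B (nothing connected across the terminals).
Nodal analysis, taking node 2 as the 0 V reference.
Source V1 fixes V_0 = 12 V.
KCL at each unknown node (sum of currents leaving = 0; resistances in Ω):
  Node 1: (V_1 - 12)/1000 + (V_1 - 0)/10 = 0
Collecting terms: 0.101 × V_1 = 0.012  =>  V_1 = 0.1188 V
V_th = V_1 - V_2 = 0.1188 - 0 = 0.1188 V
Step 2 — R_th: zero the source — replace V1 by a short circuit (node 2 merges into node 0) — and find the resistance seen between A (node 1) and B (node 0).
Reduce the network between node 1 (A) and node 0 (B) by series/parallel combination:
  Rp1 = R1 ‖ R2 (parallel, both between nodes 0 and 1) = 1/(1/1000 + 1/10) = 9.901 Ω
R_th = 9.901 Ω

Final answer: V_th = 0.1188 V, R_th = 9.901 Ω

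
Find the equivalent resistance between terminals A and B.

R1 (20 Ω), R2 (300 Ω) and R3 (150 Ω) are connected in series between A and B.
Reduce the network between node 0 (A) and node 3 (B) by series/parallel combination:
  Rs1 = R1 + R2 (series, joined only at node 1) = 20 + 300 = 320 Ω
  Rs2 = R3 + Rs1 (series, joined only at node 2) = 150 + 320 = 470 Ω
R_eq = 470 Ω

Final answer: 470 Ω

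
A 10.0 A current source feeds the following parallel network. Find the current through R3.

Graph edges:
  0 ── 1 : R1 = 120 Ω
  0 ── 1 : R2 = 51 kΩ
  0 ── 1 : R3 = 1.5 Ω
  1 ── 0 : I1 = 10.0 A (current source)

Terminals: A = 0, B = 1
All resistors sit directly between nodes 0 and 1, so they are in parallel and share one voltage V; the full source current 10 A splits among them.
1/R_par = 1/120 + 1/51000 + 1/1.5 = 0.675 S  =>  R_par = 1.481 Ω
V = I × R_par = 10 × 1.481 = 14.81 V
I_R3 = V/R3 = 14.81/1.5 = 9.876 A

Final answer: 9.876 A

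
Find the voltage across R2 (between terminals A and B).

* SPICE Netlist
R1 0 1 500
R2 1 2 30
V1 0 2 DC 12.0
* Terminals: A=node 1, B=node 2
R1 and R2 are in series across V1 (node 0 → node 1 → node 2), and the output A–B is taken across R2, so this is a voltage divider.
Series current: I = V1/(R1 + R2) = 12/(500 + 30) = 12/530 = 0.02264 A
V_R2 = I × R2 = V1 × R2/(R1 + R2) = 12 × 30/530 = 0.6792 V

Final answer: 0.6792 V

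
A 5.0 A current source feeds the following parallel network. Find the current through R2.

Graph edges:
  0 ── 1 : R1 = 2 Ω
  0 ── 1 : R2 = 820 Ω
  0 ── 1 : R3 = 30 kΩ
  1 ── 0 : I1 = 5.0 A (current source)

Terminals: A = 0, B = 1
All resistors sit directly between nodes 0 and 1, so they are in parallel and share one voltage V; the full source current 5 A splits among them.
1/R_par = 1/2 + 1/820 + 1/30000 = 0.5013 S  =>  R_par = 1.995 Ω
V = I × R_par = 5 × 1.995 = 9.975 V
I_R2 = V/R2 = 9.975/820 = 0.01216 A

Final answer: 0.01216 A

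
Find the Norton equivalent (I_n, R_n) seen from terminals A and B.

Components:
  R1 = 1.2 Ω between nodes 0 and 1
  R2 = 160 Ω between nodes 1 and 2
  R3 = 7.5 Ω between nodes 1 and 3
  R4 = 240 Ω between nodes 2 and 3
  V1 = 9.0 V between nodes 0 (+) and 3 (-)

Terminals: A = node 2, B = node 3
Find the Thévenin equivalent first; then I_n = V_th/R_th and R_n = R_th.
Step 1 — V_th is the open-circuit voltage V_A - V_B (nothing connected across the terminals).
Nodal analysis, taking node 3 as the 0 V reference.
Source V1 fixes V_0 = 9 V.
KCL at each unknown node (sum of currents leaving = 0; resistances in Ω):
  Node 1: (V_1 - 9)/1.2 + (V_1 - V_2)/160 + (V_1 - 0)/7.5 = 0
  Node 2: (V_2 - V_1)/160 + (V_2 - 0)/240 = 0
Collecting terms (coefficients in siemens):
  0.9729·V_1 - 0.00625·V_2 = 7.5
  0.01042·V_2 - 0.00625·V_1 = 0
Determinant D = (0.9729)(0.01042) - (-0.00625)(-0.00625) = 0.0101
V_1 = [(7.5)(0.01042) - (-0.00625)(0)]/D = 7.739 V
V_2 = [(0.9729)(0) - (7.5)(-0.00625)]/D = 4.643 V
V_th = V_2 - V_3 = 4.643 - 0 = 4.643 V
Step 2 — R_th: zero the source — replace V1 by a short circuit (node 3 merges into node 0) — and find the resistance seen between A (node 2) and B (node 0).
Reduce the network between node 2 (A) and node 0 (B) by series/parallel combination:
  Rp1 = R1 ‖ R3 (parallel, both between nodes 0 and 1) = 1/(1/1.2 + 1/7.5) = 1.034 Ω
  Rs1 = R2 + Rp1 (series, joined only at node 1) = 160 + 1.034 = 161 Ω
  Rp2 = R4 ‖ Rs1 (parallel, both between nodes 0 and 2) = 1/(1/240 + 1/161) = 96.37 Ω
R_th = 96.37 Ω
I_n = V_th/R_th = 4.643/96.37 = 0.04818 A, and R_n = R_th = 96.37 Ω

Final answer: I_n = 0.04818 A, R_n = 96.37 Ω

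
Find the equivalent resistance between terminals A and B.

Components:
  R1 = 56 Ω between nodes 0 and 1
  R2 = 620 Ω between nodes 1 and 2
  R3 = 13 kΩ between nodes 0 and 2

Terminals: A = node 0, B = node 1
Reduce the network between node 0 (A) and node 1 (B) by series/parallel combination:
  Rs1 = R3 + R2 (series, joined only at node 2) = 13000 + 620 = 13620 Ω
  Rp1 = R1 ‖ Rs1 (parallel, both between nodes 0 and 1) = 1/(1/56 + 1/13620) = 55.77 Ω
R_eq = 55.77 Ω

Final answer: 55.77 Ω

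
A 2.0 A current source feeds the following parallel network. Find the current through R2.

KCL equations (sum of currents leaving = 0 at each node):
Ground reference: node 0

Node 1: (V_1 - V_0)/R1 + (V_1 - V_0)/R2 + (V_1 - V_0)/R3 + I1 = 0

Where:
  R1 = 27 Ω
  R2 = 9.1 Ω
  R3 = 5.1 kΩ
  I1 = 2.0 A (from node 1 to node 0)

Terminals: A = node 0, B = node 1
All resistors sit directly between nodes 0 and 1, so they are in parallel and share one voltage V; the full source current 2 A splits among them.
1/R_par = 1/27 + 1/9.1 + 1/5100 = 0.1471 S  =>  R_par = 6.797 Ω
V = I × R_par = 2 × 6.797 = 13.59 V
I_R2 = V/R2 = 13.59/9.1 = 1.494 A

Final answer: 1.494 A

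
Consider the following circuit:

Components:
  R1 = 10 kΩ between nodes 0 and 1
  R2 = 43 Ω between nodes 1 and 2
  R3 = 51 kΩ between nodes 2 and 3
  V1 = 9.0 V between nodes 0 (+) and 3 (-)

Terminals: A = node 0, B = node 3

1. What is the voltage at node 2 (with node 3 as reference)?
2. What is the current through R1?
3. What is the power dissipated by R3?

Nodal analysis, taking node 3 as the 0 V reference.
Source V1 fixes V_0 = 9 V.
KCL at each unknown node (sum of currents leaving = 0; resistances in Ω):
  Node 1: (V_1 - 9)/10000 + (V_1 - V_2)/43 = 0
  Node 2: (V_2 - V_1)/43 + (V_2 - 0)/51000 = 0
Collecting terms (coefficients in siemens):
  0.02336·V_1 - 0.02326·V_2 = 0.0009
  0.02328·V_2 - 0.02326·V_1 = 0
Determinant D = (0.02336)(0.02328) - (-0.02326)(-0.02326) = 0.000002784
V_1 = [(0.0009)(0.02328) - (-0.02326)(0)]/D = 7.526 V
V_2 = [(0.02336)(0) - (0.0009)(-0.02326)]/D = 7.519 V
Part 1:
  Read off the nodal solution: V_2 = 7.519 V
Part 2:
  I_R1 = (V_0 - V_1)/R1 = (9 - 7.526)/10000 = 0.0001474 A
  Magnitude: I_R1 = 0.0001474 A
Part 3:
  I_R3 = (V_2 - V_3)/R3 = (7.519 - 0)/51000 = 0.0001474 A
  P_R3 = I_R3² × R3 = (0.0001474)² × 51000 = 0.001109 W

Final answers:
1. V_2 = 7.519 V
2. I_R1 = 0.0001474 A
3. P_R3 = 0.001109 W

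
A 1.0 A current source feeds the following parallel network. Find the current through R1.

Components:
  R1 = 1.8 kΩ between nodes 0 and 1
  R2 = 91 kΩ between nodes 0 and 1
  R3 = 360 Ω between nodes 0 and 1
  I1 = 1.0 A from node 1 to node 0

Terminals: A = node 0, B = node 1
All resistors sit directly between nodes 0 and 1, so they are in parallel and share one voltage V; the full source current 1 A splits among them.
1/R_par = 1/1800 + 1/91000 + 1/360 = 0.003344 S  =>  R_par = 299 Ω
V = I × R_par = 1 × 299 = 299 V
I_R1 = V/R1 = 299/1800 = 0.1661 A

Final answer: 0.1661 A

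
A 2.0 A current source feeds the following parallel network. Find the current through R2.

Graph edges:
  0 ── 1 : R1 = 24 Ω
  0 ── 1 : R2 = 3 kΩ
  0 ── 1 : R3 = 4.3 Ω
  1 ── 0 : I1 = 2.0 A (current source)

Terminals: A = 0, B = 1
All resistors sit directly between nodes 0 and 1, so they are in parallel and share one voltage V; the full source current 2 A splits among them.
1/R_par = 1/24 + 1/3000 + 1/4.3 = 0.2746 S  =>  R_par = 3.642 Ω
V = I × R_par = 2 × 3.642 = 7.284 V
I_R2 = V/R2 = 7.284/3000 = 0.002428 A

Final answer: 0.002428 A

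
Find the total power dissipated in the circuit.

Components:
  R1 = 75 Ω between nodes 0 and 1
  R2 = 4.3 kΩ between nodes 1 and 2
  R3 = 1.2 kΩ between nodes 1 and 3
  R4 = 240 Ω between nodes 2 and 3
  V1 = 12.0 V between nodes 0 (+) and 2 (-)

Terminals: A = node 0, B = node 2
Nodal analysis, taking node 2 as the 0 V reference.
Source V1 fixes V_0 = 12 V.
KCL at each unknown node (sum of currents leaving = 0; resistances in Ω):
  Node 1: (V_1 - 12)/75 + (V_1 - 0)/4300 + (V_1 - V_3)/1200 = 0
  Node 3: (V_3 - V_1)/1200 + (V_3 - 0)/240 = 0
Collecting terms (coefficients in siemens):
  0.0144·V_1 - 0.0008333·V_3 = 0.16
  0.005·V_3 - 0.0008333·V_1 = 0
Determinant D = (0.0144)(0.005) - (-0.0008333)(-0.0008333) = 0.0000713
V_1 = [(0.16)(0.005) - (-0.0008333)(0)]/D = 11.22 V
V_3 = [(0.0144)(0) - (0.16)(-0.0008333)]/D = 1.87 V
Power in each resistor, P = (ΔV)²/R:
  P_R1 = (12 - 11.22)²/75 = 0.008113 W
  P_R2 = (11.22 - 0)²/4300 = 0.02928 W
  P_R3 = (11.22 - 1.87)²/1200 = 0.07285 W
  P_R4 = (0 - 1.87)²/240 = 0.01457 W
P_total = P_R1 + P_R2 + P_R3 + P_R4 = 0.1248 W

Final answer: 0.1248 W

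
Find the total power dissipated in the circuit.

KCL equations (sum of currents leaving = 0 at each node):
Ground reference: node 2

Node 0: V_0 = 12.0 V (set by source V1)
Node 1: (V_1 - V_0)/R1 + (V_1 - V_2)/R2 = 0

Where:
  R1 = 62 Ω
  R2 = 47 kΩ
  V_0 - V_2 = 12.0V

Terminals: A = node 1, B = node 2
Nodal analysis, taking node 2 as the 0 V reference.
Source V1 fixes V_0 = 12 V.
KCL at each unknown node (sum of currents leaving = 0; resistances in Ω):
  Node 1: (V_1 - 12)/62 + (V_1 - 0)/47000 = 0
Collecting terms: 0.01615 × V_1 = 0.1935  =>  V_1 = 11.98 V
Power in each resistor, P = (ΔV)²/R:
  P_R1 = (12 - 11.98)²/62 = 0.000004031 W
  P_R2 = (11.98 - 0)²/47000 = 0.003056 W
P_total = P_R1 + P_R2 = 0.00306 W

Final answer: 0.00306 W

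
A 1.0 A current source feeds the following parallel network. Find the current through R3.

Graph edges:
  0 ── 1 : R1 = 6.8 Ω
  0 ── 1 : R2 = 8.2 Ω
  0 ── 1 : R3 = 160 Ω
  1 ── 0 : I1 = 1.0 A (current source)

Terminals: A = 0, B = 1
All resistors sit directly between nodes 0 and 1, so they are in parallel and share one voltage V; the full source current 1 A splits among them.
1/R_par = 1/6.8 + 1/8.2 + 1/160 = 0.2753 S  =>  R_par = 3.633 Ω
V = I × R_par = 1 × 3.633 = 3.633 V
I_R3 = V/R3 = 3.633/160 = 0.02271 A

Final answer: 0.02271 A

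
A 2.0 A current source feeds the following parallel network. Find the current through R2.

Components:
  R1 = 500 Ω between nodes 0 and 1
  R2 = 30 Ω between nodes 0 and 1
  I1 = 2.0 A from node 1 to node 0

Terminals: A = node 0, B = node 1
All resistors sit directly between nodes 0 and 1, so they are in parallel and share one voltage V; the full source current 2 A splits among them.
1/R_par = 1/500 + 1/30 = 0.03533 S  =>  R_par = 28.3 Ω
V = I × R_par = 2 × 28.3 = 56.6 V
I_R2 = V/R2 = 56.6/30 = 1.887 A

Final answer: 1.887 A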